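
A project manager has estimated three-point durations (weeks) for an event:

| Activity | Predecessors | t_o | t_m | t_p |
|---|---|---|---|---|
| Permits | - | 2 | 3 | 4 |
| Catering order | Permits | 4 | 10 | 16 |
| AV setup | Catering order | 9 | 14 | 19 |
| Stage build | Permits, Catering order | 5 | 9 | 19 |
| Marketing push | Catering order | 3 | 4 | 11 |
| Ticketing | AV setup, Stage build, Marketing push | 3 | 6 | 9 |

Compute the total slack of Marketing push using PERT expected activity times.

9 weeks

te_Permits = (2 + 4·3 + 4)/6 = 18/6 = 3
te_Catering order = (4 + 4·10 + 16)/6 = 60/6 = 10
te_AV setup = (9 + 4·14 + 19)/6 = 84/6 = 14
te_Stage build = (5 + 4·9 + 19)/6 = 60/6 = 10
te_Marketing push = (3 + 4·4 + 11)/6 = 30/6 = 5
te_Ticketing = (3 + 4·6 + 9)/6 = 36/6 = 6

Forward pass:
ES_Permits = 0; EF_Permits = 3
ES_Catering order = 3; EF_Catering order = 3+10 = 13
ES_AV setup = 13; EF_AV setup = 13+14 = 27
ES_Stage build = max(EF_Permits=3, EF_Catering order=13) = 13; EF_Stage build = 13+10 = 23
ES_Marketing push = 13; EF_Marketing push = 13+5 = 18
ES_Ticketing = max(EF_AV setup=27, EF_Stage build=23, EF_Marketing push=18) = 27; EF_Ticketing = 27+6 = 33
Expected project duration μ = 33 weeks. Critical path: Permits → Catering order → AV setup → Ticketing.

Backward pass:
LF_Ticketing = 33; LS_Ticketing = 33−6 = 27
LF_Marketing push = LS_Ticketing = 27; LS_Marketing push = 27−5 = 22
LF_Stage build = LS_Ticketing = 27; LS_Stage build = 27−10 = 17
LF_AV setup = LS_Ticketing = 27; LS_AV setup = 27−14 = 13
LF_Catering order = min(LS_AV setup=13, LS_Stage build=17, LS_Marketing push=22) = 13; LS_Catering order = 13−10 = 3
LF_Permits = min(LS_Catering order=3, LS_Stage build=17) = 3; LS_Permits = 3−3 = 0
Slack_Marketing push = LS_Marketing push − ES_Marketing push = 22 − 13 = 9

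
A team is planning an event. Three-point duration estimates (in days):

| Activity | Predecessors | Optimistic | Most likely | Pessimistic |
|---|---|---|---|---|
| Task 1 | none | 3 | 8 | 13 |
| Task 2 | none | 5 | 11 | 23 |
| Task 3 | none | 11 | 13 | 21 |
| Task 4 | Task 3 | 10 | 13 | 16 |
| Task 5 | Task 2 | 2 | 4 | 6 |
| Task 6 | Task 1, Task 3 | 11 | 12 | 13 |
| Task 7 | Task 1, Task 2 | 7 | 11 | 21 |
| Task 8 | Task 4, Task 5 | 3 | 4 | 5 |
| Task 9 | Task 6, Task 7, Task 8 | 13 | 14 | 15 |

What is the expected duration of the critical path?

te_Task 1 = (3 + 4·8 + 13)/6 = 48/6 = 8
te_Task 2 = (5 + 4·11 + 23)/6 = 72/6 = 12
te_Task 3 = (11 + 4·13 + 21)/6 = 84/6 = 14
te_Task 4 = (10 + 4·13 + 16)/6 = 78/6 = 13
te_Task 5 = (2 + 4·4 + 6)/6 = 24/6 = 4
te_Task 6 = (11 + 4·12 + 13)/6 = 72/6 = 12
te_Task 7 = (7 + 4·11 + 21)/6 = 72/6 = 12
te_Task 8 = (3 + 4·4 + 5)/6 = 24/6 = 4
te_Task 9 = (13 + 4·14 + 15)/6 = 84/6 = 14

Forward pass:
ES_Task 1 = 0; EF_Task 1 = 8
ES_Task 2 = 0; EF_Task 2 = 12
ES_Task 3 = 0; EF_Task 3 = 14
ES_Task 4 = 14; EF_Task 4 = 14+13 = 27
ES_Task 5 = 12; EF_Task 5 = 12+4 = 16
ES_Task 6 = max(EF_Task 1=8, EF_Task 3=14) = 14; EF_Task 6 = 14+12 = 26
ES_Task 7 = max(EF_Task 1=8, EF_Task 2=12) = 12; EF_Task 7 = 12+12 = 24
ES_Task 8 = max(EF_Task 4=27, EF_Task 5=16) = 27; EF_Task 8 = 27+4 = 31
ES_Task 9 = max(EF_Task 6=26, EF_Task 7=24, EF_Task 8=31) = 31; EF_Task 9 = 31+14 = 45
Expected project duration μ = 45 days. Critical path: Task 3 → Task 4 → Task 8 → Task 9.

45 days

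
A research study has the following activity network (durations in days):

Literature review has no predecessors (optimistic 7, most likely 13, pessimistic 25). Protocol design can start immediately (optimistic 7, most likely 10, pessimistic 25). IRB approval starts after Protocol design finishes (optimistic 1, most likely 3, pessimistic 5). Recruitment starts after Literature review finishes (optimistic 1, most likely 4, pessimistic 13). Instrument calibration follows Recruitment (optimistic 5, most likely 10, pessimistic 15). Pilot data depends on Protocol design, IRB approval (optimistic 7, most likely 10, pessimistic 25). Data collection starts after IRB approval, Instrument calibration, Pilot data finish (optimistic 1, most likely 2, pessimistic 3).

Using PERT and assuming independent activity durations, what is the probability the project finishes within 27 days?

0.158

te_Literature review = (7 + 4·13 + 25)/6 = 84/6 = 14; σ²_Literature review = ((25−7)/6)² = 9.000
te_Protocol design = (7 + 4·10 + 25)/6 = 72/6 = 12; σ²_Protocol design = ((25−7)/6)² = 9.000
te_IRB approval = (1 + 4·3 + 5)/6 = 18/6 = 3; σ²_IRB approval = ((5−1)/6)² = 0.444
te_Recruitment = (1 + 4·4 + 13)/6 = 30/6 = 5; σ²_Recruitment = ((13−1)/6)² = 4.000
te_Instrument calibration = (5 + 4·10 + 15)/6 = 60/6 = 10; σ²_Instrument calibration = ((15−5)/6)² = 2.778
te_Pilot data = (7 + 4·10 + 25)/6 = 72/6 = 12; σ²_Pilot data = ((25−7)/6)² = 9.000
te_Data collection = (1 + 4·2 + 3)/6 = 12/6 = 2; σ²_Data collection = ((3−1)/6)² = 0.111

Forward pass:
ES_Literature review = 0; EF_Literature review = 14
ES_Protocol design = 0; EF_Protocol design = 12
ES_IRB approval = 12; EF_IRB approval = 12+3 = 15
ES_Recruitment = 14; EF_Recruitment = 14+5 = 19
ES_Instrument calibration = 19; EF_Instrument calibration = 19+10 = 29
ES_Pilot data = max(EF_Protocol design=12, EF_IRB approval=15) = 15; EF_Pilot data = 15+12 = 27
ES_Data collection = max(EF_IRB approval=15, EF_Instrument calibration=29, EF_Pilot data=27) = 29; EF_Data collection = 29+2 = 31
Expected project duration μ = 31 days. Critical path: Literature review → Recruitment → Instrument calibration → Data collection.

Variance along critical path = 9.000 + 4.000 + 2.778 + 0.111 = 15.889; σ = √15.889 = 3.986 days.
Z = (27 − 31) / 3.986 = -1.003
P(T ≤ 27) = Φ(-1.003) ≈ 0.158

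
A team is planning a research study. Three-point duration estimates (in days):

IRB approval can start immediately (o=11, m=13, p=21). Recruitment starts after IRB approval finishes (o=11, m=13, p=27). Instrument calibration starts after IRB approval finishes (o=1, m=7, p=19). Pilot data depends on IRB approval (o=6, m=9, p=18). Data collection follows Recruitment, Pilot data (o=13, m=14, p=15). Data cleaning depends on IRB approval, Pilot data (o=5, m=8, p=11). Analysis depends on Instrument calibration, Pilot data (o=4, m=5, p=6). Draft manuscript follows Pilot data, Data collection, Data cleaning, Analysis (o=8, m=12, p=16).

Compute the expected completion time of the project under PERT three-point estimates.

te_IRB approval = (11 + 4·13 + 21)/6 = 84/6 = 14
te_Recruitment = (11 + 4·13 + 27)/6 = 90/6 = 15
te_Instrument calibration = (1 + 4·7 + 19)/6 = 48/6 = 8
te_Pilot data = (6 + 4·9 + 18)/6 = 60/6 = 10
te_Data collection = (13 + 4·14 + 15)/6 = 84/6 = 14
te_Data cleaning = (5 + 4·8 + 11)/6 = 48/6 = 8
te_Analysis = (4 + 4·5 + 6)/6 = 30/6 = 5
te_Draft manuscript = (8 + 4·12 + 16)/6 = 72/6 = 12

Forward pass:
ES_IRB approval = 0; EF_IRB approval = 14
ES_Recruitment = 14; EF_Recruitment = 14+15 = 29
ES_Instrument calibration = 14; EF_Instrument calibration = 14+8 = 22
ES_Pilot data = 14; EF_Pilot data = 14+10 = 24
ES_Data collection = max(EF_Recruitment=29, EF_Pilot data=24) = 29; EF_Data collection = 29+14 = 43
ES_Data cleaning = max(EF_IRB approval=14, EF_Pilot data=24) = 24; EF_Data cleaning = 24+8 = 32
ES_Analysis = max(EF_Instrument calibration=22, EF_Pilot data=24) = 24; EF_Analysis = 24+5 = 29
ES_Draft manuscript = max(EF_Pilot data=24, EF_Data collection=43, EF_Data cleaning=32, EF_Analysis=29) = 43; EF_Draft manuscript = 43+12 = 55
Expected project duration μ = 55 days. Critical path: IRB approval → Recruitment → Data collection → Draft manuscript.

55 days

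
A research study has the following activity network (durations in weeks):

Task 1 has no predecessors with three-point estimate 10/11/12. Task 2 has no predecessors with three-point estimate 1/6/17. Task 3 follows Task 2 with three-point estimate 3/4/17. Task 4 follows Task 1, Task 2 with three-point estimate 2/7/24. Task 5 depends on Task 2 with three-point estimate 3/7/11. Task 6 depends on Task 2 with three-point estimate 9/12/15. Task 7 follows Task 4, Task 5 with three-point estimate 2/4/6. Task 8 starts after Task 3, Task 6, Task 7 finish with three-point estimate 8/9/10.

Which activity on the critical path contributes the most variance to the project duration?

te_Task 1 = (10 + 4·11 + 12)/6 = 66/6 = 11; σ²_Task 1 = ((12−10)/6)² = 0.111
te_Task 2 = (1 + 4·6 + 17)/6 = 42/6 = 7; σ²_Task 2 = ((17−1)/6)² = 7.111
te_Task 3 = (3 + 4·4 + 17)/6 = 36/6 = 6; σ²_Task 3 = ((17−3)/6)² = 5.444
te_Task 4 = (2 + 4·7 + 24)/6 = 54/6 = 9; σ²_Task 4 = ((24−2)/6)² = 13.444
te_Task 5 = (3 + 4·7 + 11)/6 = 42/6 = 7; σ²_Task 5 = ((11−3)/6)² = 1.778
te_Task 6 = (9 + 4·12 + 15)/6 = 72/6 = 12; σ²_Task 6 = ((15−9)/6)² = 1.000
te_Task 7 = (2 + 4·4 + 6)/6 = 24/6 = 4; σ²_Task 7 = ((6−2)/6)² = 0.444
te_Task 8 = (8 + 4·9 + 10)/6 = 54/6 = 9; σ²_Task 8 = ((10−8)/6)² = 0.111

Forward pass:
ES_Task 1 = 0; EF_Task 1 = 11
ES_Task 2 = 0; EF_Task 2 = 7
ES_Task 3 = 7; EF_Task 3 = 7+6 = 13
ES_Task 4 = max(EF_Task 1=11, EF_Task 2=7) = 11; EF_Task 4 = 11+9 = 20
ES_Task 5 = 7; EF_Task 5 = 7+7 = 14
ES_Task 6 = 7; EF_Task 6 = 7+12 = 19
ES_Task 7 = max(EF_Task 4=20, EF_Task 5=14) = 20; EF_Task 7 = 20+4 = 24
ES_Task 8 = max(EF_Task 3=13, EF_Task 6=19, EF_Task 7=24) = 24; EF_Task 8 = 24+9 = 33
Expected project duration μ = 33 weeks. Critical path: Task 1 → Task 4 → Task 7 → Task 8.

Variances on critical path: σ²_Task 1=0.111, σ²_Task 4=13.444, σ²_Task 7=0.444, σ²_Task 8=0.111.
Largest is σ²_Task 4 = 13.444.

Task 4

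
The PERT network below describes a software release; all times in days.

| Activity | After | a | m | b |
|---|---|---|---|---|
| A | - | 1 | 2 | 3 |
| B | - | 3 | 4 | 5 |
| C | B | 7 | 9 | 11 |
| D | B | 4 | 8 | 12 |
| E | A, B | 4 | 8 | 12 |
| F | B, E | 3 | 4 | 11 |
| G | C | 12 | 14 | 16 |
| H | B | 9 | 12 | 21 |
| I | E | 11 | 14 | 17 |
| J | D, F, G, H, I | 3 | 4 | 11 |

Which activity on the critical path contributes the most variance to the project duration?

te_A = (1 + 4·2 + 3)/6 = 12/6 = 2; σ²_A = ((3−1)/6)² = 0.111
te_B = (3 + 4·4 + 5)/6 = 24/6 = 4; σ²_B = ((5−3)/6)² = 0.111
te_C = (7 + 4·9 + 11)/6 = 54/6 = 9; σ²_C = ((11−7)/6)² = 0.444
te_D = (4 + 4·8 + 12)/6 = 48/6 = 8; σ²_D = ((12−4)/6)² = 1.778
te_E = (4 + 4·8 + 12)/6 = 48/6 = 8; σ²_E = ((12−4)/6)² = 1.778
te_F = (3 + 4·4 + 11)/6 = 30/6 = 5; σ²_F = ((11−3)/6)² = 1.778
te_G = (12 + 4·14 + 16)/6 = 84/6 = 14; σ²_G = ((16−12)/6)² = 0.444
te_H = (9 + 4·12 + 21)/6 = 78/6 = 13; σ²_H = ((21−9)/6)² = 4.000
te_I = (11 + 4·14 + 17)/6 = 84/6 = 14; σ²_I = ((17−11)/6)² = 1.000
te_J = (3 + 4·4 + 11)/6 = 30/6 = 5; σ²_J = ((11−3)/6)² = 1.778

Forward pass:
ES_A = 0; EF_A = 2
ES_B = 0; EF_B = 4
ES_C = 4; EF_C = 4+9 = 13
ES_D = 4; EF_D = 4+8 = 12
ES_E = max(EF_A=2, EF_B=4) = 4; EF_E = 4+8 = 12
ES_F = max(EF_B=4, EF_E=12) = 12; EF_F = 12+5 = 17
ES_G = 13; EF_G = 13+14 = 27
ES_H = 4; EF_H = 4+13 = 17
ES_I = 12; EF_I = 12+14 = 26
ES_J = max(EF_D=12, EF_F=17, EF_G=27, EF_H=17, EF_I=26) = 27; EF_J = 27+5 = 32
Expected project duration μ = 32 days. Critical path: B → C → G → J.

Variances on critical path: σ²_B=0.111, σ²_C=0.444, σ²_G=0.444, σ²_J=1.778.
Largest is σ²_J = 1.778.

J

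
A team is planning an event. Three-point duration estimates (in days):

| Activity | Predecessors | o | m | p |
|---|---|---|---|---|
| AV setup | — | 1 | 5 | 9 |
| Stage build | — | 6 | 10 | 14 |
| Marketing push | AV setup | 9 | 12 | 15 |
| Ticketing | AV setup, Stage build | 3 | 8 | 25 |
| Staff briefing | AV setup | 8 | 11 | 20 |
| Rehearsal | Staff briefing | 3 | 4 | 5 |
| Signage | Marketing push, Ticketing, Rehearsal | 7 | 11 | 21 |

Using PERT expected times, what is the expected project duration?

33 days

te_AV setup = (1 + 4·5 + 9)/6 = 30/6 = 5
te_Stage build = (6 + 4·10 + 14)/6 = 60/6 = 10
te_Marketing push = (9 + 4·12 + 15)/6 = 72/6 = 12
te_Ticketing = (3 + 4·8 + 25)/6 = 60/6 = 10
te_Staff briefing = (8 + 4·11 + 20)/6 = 72/6 = 12
te_Rehearsal = (3 + 4·4 + 5)/6 = 24/6 = 4
te_Signage = (7 + 4·11 + 21)/6 = 72/6 = 12

Forward pass:
ES_AV setup = 0; EF_AV setup = 5
ES_Stage build = 0; EF_Stage build = 10
ES_Marketing push = 5; EF_Marketing push = 5+12 = 17
ES_Ticketing = max(EF_AV setup=5, EF_Stage build=10) = 10; EF_Ticketing = 10+10 = 20
ES_Staff briefing = 5; EF_Staff briefing = 5+12 = 17
ES_Rehearsal = 17; EF_Rehearsal = 17+4 = 21
ES_Signage = max(EF_Marketing push=17, EF_Ticketing=20, EF_Rehearsal=21) = 21; EF_Signage = 21+12 = 33
Expected project duration μ = 33 days. Critical path: AV setup → Staff briefing → Rehearsal → Signage.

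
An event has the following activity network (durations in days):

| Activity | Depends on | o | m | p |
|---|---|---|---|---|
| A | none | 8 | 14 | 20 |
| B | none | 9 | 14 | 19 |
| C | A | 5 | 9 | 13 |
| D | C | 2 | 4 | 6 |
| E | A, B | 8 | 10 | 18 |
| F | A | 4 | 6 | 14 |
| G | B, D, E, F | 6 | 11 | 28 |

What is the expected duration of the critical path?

40 days

te_A = (8 + 4·14 + 20)/6 = 84/6 = 14
te_B = (9 + 4·14 + 19)/6 = 84/6 = 14
te_C = (5 + 4·9 + 13)/6 = 54/6 = 9
te_D = (2 + 4·4 + 6)/6 = 24/6 = 4
te_E = (8 + 4·10 + 18)/6 = 66/6 = 11
te_F = (4 + 4·6 + 14)/6 = 42/6 = 7
te_G = (6 + 4·11 + 28)/6 = 78/6 = 13

Forward pass:
ES_A = 0; EF_A = 14
ES_B = 0; EF_B = 14
ES_C = 14; EF_C = 14+9 = 23
ES_D = 23; EF_D = 23+4 = 27
ES_E = max(EF_A=14, EF_B=14) = 14; EF_E = 14+11 = 25
ES_F = 14; EF_F = 14+7 = 21
ES_G = max(EF_B=14, EF_D=27, EF_E=25, EF_F=21) = 27; EF_G = 27+13 = 40
Expected project duration μ = 40 days. Critical path: A → C → D → G.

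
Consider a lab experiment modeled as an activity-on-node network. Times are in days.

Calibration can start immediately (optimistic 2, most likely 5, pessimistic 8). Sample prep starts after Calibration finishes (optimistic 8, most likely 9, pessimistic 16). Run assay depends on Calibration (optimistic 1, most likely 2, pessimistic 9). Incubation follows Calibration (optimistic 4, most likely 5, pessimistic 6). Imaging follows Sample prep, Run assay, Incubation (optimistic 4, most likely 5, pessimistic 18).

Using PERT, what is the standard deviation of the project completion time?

te_Calibration = (2 + 4·5 + 8)/6 = 30/6 = 5; σ²_Calibration = ((8−2)/6)² = 1.000
te_Sample prep = (8 + 4·9 + 16)/6 = 60/6 = 10; σ²_Sample prep = ((16−8)/6)² = 1.778
te_Run assay = (1 + 4·2 + 9)/6 = 18/6 = 3; σ²_Run assay = ((9−1)/6)² = 1.778
te_Incubation = (4 + 4·5 + 6)/6 = 30/6 = 5; σ²_Incubation = ((6−4)/6)² = 0.111
te_Imaging = (4 + 4·5 + 18)/6 = 42/6 = 7; σ²_Imaging = ((18−4)/6)² = 5.444

Forward pass:
ES_Calibration = 0; EF_Calibration = 5
ES_Sample prep = 5; EF_Sample prep = 5+10 = 15
ES_Run assay = 5; EF_Run assay = 5+3 = 8
ES_Incubation = 5; EF_Incubation = 5+5 = 10
ES_Imaging = max(EF_Sample prep=15, EF_Run assay=8, EF_Incubation=10) = 15; EF_Imaging = 15+7 = 22
Expected project duration μ = 22 days. Critical path: Calibration → Sample prep → Imaging.

Variance along critical path = 1.000 + 1.778 + 5.444 = 8.222
σ = √8.222 = 2.867 days

2.87 days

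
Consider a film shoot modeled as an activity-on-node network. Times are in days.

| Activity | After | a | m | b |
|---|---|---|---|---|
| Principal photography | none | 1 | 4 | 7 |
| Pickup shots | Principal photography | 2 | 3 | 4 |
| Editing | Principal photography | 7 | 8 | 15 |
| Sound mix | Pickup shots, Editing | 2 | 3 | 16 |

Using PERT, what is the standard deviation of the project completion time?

te_Principal photography = (1 + 4·4 + 7)/6 = 24/6 = 4; σ²_Principal photography = ((7−1)/6)² = 1.000
te_Pickup shots = (2 + 4·3 + 4)/6 = 18/6 = 3; σ²_Pickup shots = ((4−2)/6)² = 0.111
te_Editing = (7 + 4·8 + 15)/6 = 54/6 = 9; σ²_Editing = ((15−7)/6)² = 1.778
te_Sound mix = (2 + 4·3 + 16)/6 = 30/6 = 5; σ²_Sound mix = ((16−2)/6)² = 5.444

Forward pass:
ES_Principal photography = 0; EF_Principal photography = 4
ES_Pickup shots = 4; EF_Pickup shots = 4+3 = 7
ES_Editing = 4; EF_Editing = 4+9 = 13
ES_Sound mix = max(EF_Pickup shots=7, EF_Editing=13) = 13; EF_Sound mix = 13+5 = 18
Expected project duration μ = 18 days. Critical path: Principal photography → Editing → Sound mix.

Variance along critical path = 1.000 + 1.778 + 5.444 = 8.222
σ = √8.222 = 2.867 days

2.87 days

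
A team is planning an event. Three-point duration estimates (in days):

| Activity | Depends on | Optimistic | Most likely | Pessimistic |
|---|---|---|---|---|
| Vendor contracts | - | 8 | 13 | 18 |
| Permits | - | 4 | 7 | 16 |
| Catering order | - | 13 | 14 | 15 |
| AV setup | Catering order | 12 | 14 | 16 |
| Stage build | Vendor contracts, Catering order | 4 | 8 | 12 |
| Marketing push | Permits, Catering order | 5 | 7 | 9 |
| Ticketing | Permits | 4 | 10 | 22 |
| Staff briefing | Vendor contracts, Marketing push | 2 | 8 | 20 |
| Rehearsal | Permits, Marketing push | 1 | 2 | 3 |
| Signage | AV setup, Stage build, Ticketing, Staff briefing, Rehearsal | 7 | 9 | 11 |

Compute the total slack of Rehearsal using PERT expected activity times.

7 days

te_Vendor contracts = (8 + 4·13 + 18)/6 = 78/6 = 13
te_Permits = (4 + 4·7 + 16)/6 = 48/6 = 8
te_Catering order = (13 + 4·14 + 15)/6 = 84/6 = 14
te_AV setup = (12 + 4·14 + 16)/6 = 84/6 = 14
te_Stage build = (4 + 4·8 + 12)/6 = 48/6 = 8
te_Marketing push = (5 + 4·7 + 9)/6 = 42/6 = 7
te_Ticketing = (4 + 4·10 + 22)/6 = 66/6 = 11
te_Staff briefing = (2 + 4·8 + 20)/6 = 54/6 = 9
te_Rehearsal = (1 + 4·2 + 3)/6 = 12/6 = 2
te_Signage = (7 + 4·9 + 11)/6 = 54/6 = 9

Forward pass:
ES_Vendor contracts = 0; EF_Vendor contracts = 13
ES_Permits = 0; EF_Permits = 8
ES_Catering order = 0; EF_Catering order = 14
ES_AV setup = 14; EF_AV setup = 14+14 = 28
ES_Stage build = max(EF_Vendor contracts=13, EF_Catering order=14) = 14; EF_Stage build = 14+8 = 22
ES_Marketing push = max(EF_Permits=8, EF_Catering order=14) = 14; EF_Marketing push = 14+7 = 21
ES_Ticketing = 8; EF_Ticketing = 8+11 = 19
ES_Staff briefing = max(EF_Vendor contracts=13, EF_Marketing push=21) = 21; EF_Staff briefing = 21+9 = 30
ES_Rehearsal = max(EF_Permits=8, EF_Marketing push=21) = 21; EF_Rehearsal = 21+2 = 23
ES_Signage = max(EF_AV setup=28, EF_Stage build=22, EF_Ticketing=19, EF_Staff briefing=30, EF_Rehearsal=23) = 30; EF_Signage = 30+9 = 39
Expected project duration μ = 39 days. Critical path: Catering order → Marketing push → Staff briefing → Signage.

Backward pass:
LF_Signage = 39; LS_Signage = 39−9 = 30
LF_Rehearsal = LS_Signage = 30; LS_Rehearsal = 30−2 = 28
LF_Staff briefing = LS_Signage = 30; LS_Staff briefing = 30−9 = 21
LF_Ticketing = LS_Signage = 30; LS_Ticketing = 30−11 = 19
LF_Marketing push = min(LS_Staff briefing=21, LS_Rehearsal=28) = 21; LS_Marketing push = 21−7 = 14
LF_Stage build = LS_Signage = 30; LS_Stage build = 30−8 = 22
LF_AV setup = LS_Signage = 30; LS_AV setup = 30−14 = 16
LF_Catering order = min(LS_AV setup=16, LS_Stage build=22, LS_Marketing push=14) = 14; LS_Catering order = 14−14 = 0
LF_Permits = min(LS_Marketing push=14, LS_Ticketing=19, LS_Rehearsal=28) = 14; LS_Permits = 14−8 = 6
LF_Vendor contracts = min(LS_Stage build=22, LS_Staff briefing=21) = 21; LS_Vendor contracts = 21−13 = 8
Slack_Rehearsal = LS_Rehearsal − ES_Rehearsal = 28 − 21 = 7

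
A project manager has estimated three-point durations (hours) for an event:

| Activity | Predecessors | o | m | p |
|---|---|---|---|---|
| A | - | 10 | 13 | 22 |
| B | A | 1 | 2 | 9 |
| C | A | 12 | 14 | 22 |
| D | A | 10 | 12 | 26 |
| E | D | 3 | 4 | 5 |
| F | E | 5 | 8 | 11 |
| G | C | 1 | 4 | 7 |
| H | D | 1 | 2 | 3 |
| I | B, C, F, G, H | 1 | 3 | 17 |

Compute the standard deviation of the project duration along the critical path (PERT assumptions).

4.40 hours

te_A = (10 + 4·13 + 22)/6 = 84/6 = 14; σ²_A = ((22−10)/6)² = 4.000
te_B = (1 + 4·2 + 9)/6 = 18/6 = 3; σ²_B = ((9−1)/6)² = 1.778
te_C = (12 + 4·14 + 22)/6 = 90/6 = 15; σ²_C = ((22−12)/6)² = 2.778
te_D = (10 + 4·12 + 26)/6 = 84/6 = 14; σ²_D = ((26−10)/6)² = 7.111
te_E = (3 + 4·4 + 5)/6 = 24/6 = 4; σ²_E = ((5−3)/6)² = 0.111
te_F = (5 + 4·8 + 11)/6 = 48/6 = 8; σ²_F = ((11−5)/6)² = 1.000
te_G = (1 + 4·4 + 7)/6 = 24/6 = 4; σ²_G = ((7−1)/6)² = 1.000
te_H = (1 + 4·2 + 3)/6 = 12/6 = 2; σ²_H = ((3−1)/6)² = 0.111
te_I = (1 + 4·3 + 17)/6 = 30/6 = 5; σ²_I = ((17−1)/6)² = 7.111

Forward pass:
ES_A = 0; EF_A = 14
ES_B = 14; EF_B = 14+3 = 17
ES_C = 14; EF_C = 14+15 = 29
ES_D = 14; EF_D = 14+14 = 28
ES_E = 28; EF_E = 28+4 = 32
ES_F = 32; EF_F = 32+8 = 40
ES_G = 29; EF_G = 29+4 = 33
ES_H = 28; EF_H = 28+2 = 30
ES_I = max(EF_B=17, EF_C=29, EF_F=40, EF_G=33, EF_H=30) = 40; EF_I = 40+5 = 45
Expected project duration μ = 45 hours. Critical path: A → D → E → F → I.

Variance along critical path = 4.000 + 7.111 + 0.111 + 1.000 + 7.111 = 19.333
σ = √19.333 = 4.397 hours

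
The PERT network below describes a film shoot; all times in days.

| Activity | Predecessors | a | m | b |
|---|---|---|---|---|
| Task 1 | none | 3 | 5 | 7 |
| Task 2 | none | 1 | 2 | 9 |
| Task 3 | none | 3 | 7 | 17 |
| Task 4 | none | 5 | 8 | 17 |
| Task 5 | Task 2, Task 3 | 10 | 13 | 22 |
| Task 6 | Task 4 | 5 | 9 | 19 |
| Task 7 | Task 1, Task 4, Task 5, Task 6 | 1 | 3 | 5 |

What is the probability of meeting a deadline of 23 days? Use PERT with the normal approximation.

te_Task 1 = (3 + 4·5 + 7)/6 = 30/6 = 5; σ²_Task 1 = ((7−3)/6)² = 0.444
te_Task 2 = (1 + 4·2 + 9)/6 = 18/6 = 3; σ²_Task 2 = ((9−1)/6)² = 1.778
te_Task 3 = (3 + 4·7 + 17)/6 = 48/6 = 8; σ²_Task 3 = ((17−3)/6)² = 5.444
te_Task 4 = (5 + 4·8 + 17)/6 = 54/6 = 9; σ²_Task 4 = ((17−5)/6)² = 4.000
te_Task 5 = (10 + 4·13 + 22)/6 = 84/6 = 14; σ²_Task 5 = ((22−10)/6)² = 4.000
te_Task 6 = (5 + 4·9 + 19)/6 = 60/6 = 10; σ²_Task 6 = ((19−5)/6)² = 5.444
te_Task 7 = (1 + 4·3 + 5)/6 = 18/6 = 3; σ²_Task 7 = ((5−1)/6)² = 0.444

Forward pass:
ES_Task 1 = 0; EF_Task 1 = 5
ES_Task 2 = 0; EF_Task 2 = 3
ES_Task 3 = 0; EF_Task 3 = 8
ES_Task 4 = 0; EF_Task 4 = 9
ES_Task 5 = max(EF_Task 2=3, EF_Task 3=8) = 8; EF_Task 5 = 8+14 = 22
ES_Task 6 = 9; EF_Task 6 = 9+10 = 19
ES_Task 7 = max(EF_Task 1=5, EF_Task 4=9, EF_Task 5=22, EF_Task 6=19) = 22; EF_Task 7 = 22+3 = 25
Expected project duration μ = 25 days. Critical path: Task 3 → Task 5 → Task 7.

Variance along critical path = 5.444 + 4.000 + 0.444 = 9.889; σ = √9.889 = 3.145 days.
Z = (23 − 25) / 3.145 = -0.636
P(T ≤ 23) = Φ(-0.636) ≈ 0.262

0.262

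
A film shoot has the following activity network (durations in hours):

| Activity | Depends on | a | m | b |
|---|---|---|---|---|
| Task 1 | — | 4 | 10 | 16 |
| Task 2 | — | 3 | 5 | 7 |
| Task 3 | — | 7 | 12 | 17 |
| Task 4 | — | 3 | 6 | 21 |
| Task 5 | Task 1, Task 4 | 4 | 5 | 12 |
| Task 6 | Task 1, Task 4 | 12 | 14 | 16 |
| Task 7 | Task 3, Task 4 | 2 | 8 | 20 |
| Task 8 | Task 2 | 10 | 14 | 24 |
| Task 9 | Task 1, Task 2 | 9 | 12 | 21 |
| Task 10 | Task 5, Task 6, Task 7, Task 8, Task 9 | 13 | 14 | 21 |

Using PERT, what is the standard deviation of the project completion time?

2.49 hours

te_Task 1 = (4 + 4·10 + 16)/6 = 60/6 = 10; σ²_Task 1 = ((16−4)/6)² = 4.000
te_Task 2 = (3 + 4·5 + 7)/6 = 30/6 = 5; σ²_Task 2 = ((7−3)/6)² = 0.444
te_Task 3 = (7 + 4·12 + 17)/6 = 72/6 = 12; σ²_Task 3 = ((17−7)/6)² = 2.778
te_Task 4 = (3 + 4·6 + 21)/6 = 48/6 = 8; σ²_Task 4 = ((21−3)/6)² = 9.000
te_Task 5 = (4 + 4·5 + 12)/6 = 36/6 = 6; σ²_Task 5 = ((12−4)/6)² = 1.778
te_Task 6 = (12 + 4·14 + 16)/6 = 84/6 = 14; σ²_Task 6 = ((16−12)/6)² = 0.444
te_Task 7 = (2 + 4·8 + 20)/6 = 54/6 = 9; σ²_Task 7 = ((20−2)/6)² = 9.000
te_Task 8 = (10 + 4·14 + 24)/6 = 90/6 = 15; σ²_Task 8 = ((24−10)/6)² = 5.444
te_Task 9 = (9 + 4·12 + 21)/6 = 78/6 = 13; σ²_Task 9 = ((21−9)/6)² = 4.000
te_Task 10 = (13 + 4·14 + 21)/6 = 90/6 = 15; σ²_Task 10 = ((21−13)/6)² = 1.778

Forward pass:
ES_Task 1 = 0; EF_Task 1 = 10
ES_Task 2 = 0; EF_Task 2 = 5
ES_Task 3 = 0; EF_Task 3 = 12
ES_Task 4 = 0; EF_Task 4 = 8
ES_Task 5 = max(EF_Task 1=10, EF_Task 4=8) = 10; EF_Task 5 = 10+6 = 16
ES_Task 6 = max(EF_Task 1=10, EF_Task 4=8) = 10; EF_Task 6 = 10+14 = 24
ES_Task 7 = max(EF_Task 3=12, EF_Task 4=8) = 12; EF_Task 7 = 12+9 = 21
ES_Task 8 = 5; EF_Task 8 = 5+15 = 20
ES_Task 9 = max(EF_Task 1=10, EF_Task 2=5) = 10; EF_Task 9 = 10+13 = 23
ES_Task 10 = max(EF_Task 5=16, EF_Task 6=24, EF_Task 7=21, EF_Task 8=20, EF_Task 9=23) = 24; EF_Task 10 = 24+15 = 39
Expected project duration μ = 39 hours. Critical path: Task 1 → Task 6 → Task 10.

Variance along critical path = 4.000 + 0.444 + 1.778 = 6.222
σ = √6.222 = 2.494 hours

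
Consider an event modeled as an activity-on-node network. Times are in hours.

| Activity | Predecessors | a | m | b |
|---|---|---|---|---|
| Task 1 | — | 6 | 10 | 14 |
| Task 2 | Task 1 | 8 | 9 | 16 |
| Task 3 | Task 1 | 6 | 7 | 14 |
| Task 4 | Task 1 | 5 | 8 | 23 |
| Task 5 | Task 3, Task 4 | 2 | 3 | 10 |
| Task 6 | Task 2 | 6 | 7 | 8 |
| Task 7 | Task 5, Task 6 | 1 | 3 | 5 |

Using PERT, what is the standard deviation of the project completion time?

2.03 hours

te_Task 1 = (6 + 4·10 + 14)/6 = 60/6 = 10; σ²_Task 1 = ((14−6)/6)² = 1.778
te_Task 2 = (8 + 4·9 + 16)/6 = 60/6 = 10; σ²_Task 2 = ((16−8)/6)² = 1.778
te_Task 3 = (6 + 4·7 + 14)/6 = 48/6 = 8; σ²_Task 3 = ((14−6)/6)² = 1.778
te_Task 4 = (5 + 4·8 + 23)/6 = 60/6 = 10; σ²_Task 4 = ((23−5)/6)² = 9.000
te_Task 5 = (2 + 4·3 + 10)/6 = 24/6 = 4; σ²_Task 5 = ((10−2)/6)² = 1.778
te_Task 6 = (6 + 4·7 + 8)/6 = 42/6 = 7; σ²_Task 6 = ((8−6)/6)² = 0.111
te_Task 7 = (1 + 4·3 + 5)/6 = 18/6 = 3; σ²_Task 7 = ((5−1)/6)² = 0.444

Forward pass:
ES_Task 1 = 0; EF_Task 1 = 10
ES_Task 2 = 10; EF_Task 2 = 10+10 = 20
ES_Task 3 = 10; EF_Task 3 = 10+8 = 18
ES_Task 4 = 10; EF_Task 4 = 10+10 = 20
ES_Task 5 = max(EF_Task 3=18, EF_Task 4=20) = 20; EF_Task 5 = 20+4 = 24
ES_Task 6 = 20; EF_Task 6 = 20+7 = 27
ES_Task 7 = max(EF_Task 5=24, EF_Task 6=27) = 27; EF_Task 7 = 27+3 = 30
Expected project duration μ = 30 hours. Critical path: Task 1 → Task 2 → Task 6 → Task 7.

Variance along critical path = 1.778 + 1.778 + 0.111 + 0.444 = 4.111
σ = √4.111 = 2.028 hours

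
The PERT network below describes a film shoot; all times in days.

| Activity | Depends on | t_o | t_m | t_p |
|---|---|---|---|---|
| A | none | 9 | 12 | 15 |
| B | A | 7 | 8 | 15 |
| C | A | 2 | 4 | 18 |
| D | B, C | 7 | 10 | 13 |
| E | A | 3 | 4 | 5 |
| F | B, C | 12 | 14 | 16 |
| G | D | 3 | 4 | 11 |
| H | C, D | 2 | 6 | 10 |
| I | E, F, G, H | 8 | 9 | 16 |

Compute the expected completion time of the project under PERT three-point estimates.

47 days

te_A = (9 + 4·12 + 15)/6 = 72/6 = 12
te_B = (7 + 4·8 + 15)/6 = 54/6 = 9
te_C = (2 + 4·4 + 18)/6 = 36/6 = 6
te_D = (7 + 4·10 + 13)/6 = 60/6 = 10
te_E = (3 + 4·4 + 5)/6 = 24/6 = 4
te_F = (12 + 4·14 + 16)/6 = 84/6 = 14
te_G = (3 + 4·4 + 11)/6 = 30/6 = 5
te_H = (2 + 4·6 + 10)/6 = 36/6 = 6
te_I = (8 + 4·9 + 16)/6 = 60/6 = 10

Forward pass:
ES_A = 0; EF_A = 12
ES_B = 12; EF_B = 12+9 = 21
ES_C = 12; EF_C = 12+6 = 18
ES_D = max(EF_B=21, EF_C=18) = 21; EF_D = 21+10 = 31
ES_E = 12; EF_E = 12+4 = 16
ES_F = max(EF_B=21, EF_C=18) = 21; EF_F = 21+14 = 35
ES_G = 31; EF_G = 31+5 = 36
ES_H = max(EF_C=18, EF_D=31) = 31; EF_H = 31+6 = 37
ES_I = max(EF_E=16, EF_F=35, EF_G=36, EF_H=37) = 37; EF_I = 37+10 = 47
Expected project duration μ = 47 days. Critical path: A → B → D → H → I.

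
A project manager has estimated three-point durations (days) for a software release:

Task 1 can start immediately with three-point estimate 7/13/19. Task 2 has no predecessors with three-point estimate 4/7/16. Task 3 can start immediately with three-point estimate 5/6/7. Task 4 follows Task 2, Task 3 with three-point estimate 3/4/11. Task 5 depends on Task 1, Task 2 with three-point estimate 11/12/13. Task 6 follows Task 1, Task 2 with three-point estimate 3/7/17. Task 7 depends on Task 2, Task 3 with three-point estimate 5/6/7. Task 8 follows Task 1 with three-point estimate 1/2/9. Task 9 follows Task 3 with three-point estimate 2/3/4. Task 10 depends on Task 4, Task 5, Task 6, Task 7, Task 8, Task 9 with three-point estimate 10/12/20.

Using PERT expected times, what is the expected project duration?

38 days

te_Task 1 = (7 + 4·13 + 19)/6 = 78/6 = 13
te_Task 2 = (4 + 4·7 + 16)/6 = 48/6 = 8
te_Task 3 = (5 + 4·6 + 7)/6 = 36/6 = 6
te_Task 4 = (3 + 4·4 + 11)/6 = 30/6 = 5
te_Task 5 = (11 + 4·12 + 13)/6 = 72/6 = 12
te_Task 6 = (3 + 4·7 + 17)/6 = 48/6 = 8
te_Task 7 = (5 + 4·6 + 7)/6 = 36/6 = 6
te_Task 8 = (1 + 4·2 + 9)/6 = 18/6 = 3
te_Task 9 = (2 + 4·3 + 4)/6 = 18/6 = 3
te_Task 10 = (10 + 4·12 + 20)/6 = 78/6 = 13

Forward pass:
ES_Task 1 = 0; EF_Task 1 = 13
ES_Task 2 = 0; EF_Task 2 = 8
ES_Task 3 = 0; EF_Task 3 = 6
ES_Task 4 = max(EF_Task 2=8, EF_Task 3=6) = 8; EF_Task 4 = 8+5 = 13
ES_Task 5 = max(EF_Task 1=13, EF_Task 2=8) = 13; EF_Task 5 = 13+12 = 25
ES_Task 6 = max(EF_Task 1=13, EF_Task 2=8) = 13; EF_Task 6 = 13+8 = 21
ES_Task 7 = max(EF_Task 2=8, EF_Task 3=6) = 8; EF_Task 7 = 8+6 = 14
ES_Task 8 = 13; EF_Task 8 = 13+3 = 16
ES_Task 9 = 6; EF_Task 9 = 6+3 = 9
ES_Task 10 = max(EF_Task 4=13, EF_Task 5=25, EF_Task 6=21, EF_Task 7=14, EF_Task 8=16, EF_Task 9=9) = 25; EF_Task 10 = 25+13 = 38
Expected project duration μ = 38 days. Critical path: Task 1 → Task 5 → Task 10.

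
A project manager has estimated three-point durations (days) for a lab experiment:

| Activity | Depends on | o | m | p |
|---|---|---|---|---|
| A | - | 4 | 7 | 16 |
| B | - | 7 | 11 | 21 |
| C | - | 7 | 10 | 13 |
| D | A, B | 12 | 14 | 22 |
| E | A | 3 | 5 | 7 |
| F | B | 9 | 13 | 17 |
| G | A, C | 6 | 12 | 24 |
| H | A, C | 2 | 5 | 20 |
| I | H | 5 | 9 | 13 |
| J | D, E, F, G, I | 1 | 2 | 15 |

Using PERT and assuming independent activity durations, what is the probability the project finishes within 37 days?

te_A = (4 + 4·7 + 16)/6 = 48/6 = 8; σ²_A = ((16−4)/6)² = 4.000
te_B = (7 + 4·11 + 21)/6 = 72/6 = 12; σ²_B = ((21−7)/6)² = 5.444
te_C = (7 + 4·10 + 13)/6 = 60/6 = 10; σ²_C = ((13−7)/6)² = 1.000
te_D = (12 + 4·14 + 22)/6 = 90/6 = 15; σ²_D = ((22−12)/6)² = 2.778
te_E = (3 + 4·5 + 7)/6 = 30/6 = 5; σ²_E = ((7−3)/6)² = 0.444
te_F = (9 + 4·13 + 17)/6 = 78/6 = 13; σ²_F = ((17−9)/6)² = 1.778
te_G = (6 + 4·12 + 24)/6 = 78/6 = 13; σ²_G = ((24−6)/6)² = 9.000
te_H = (2 + 4·5 + 20)/6 = 42/6 = 7; σ²_H = ((20−2)/6)² = 9.000
te_I = (5 + 4·9 + 13)/6 = 54/6 = 9; σ²_I = ((13−5)/6)² = 1.778
te_J = (1 + 4·2 + 15)/6 = 24/6 = 4; σ²_J = ((15−1)/6)² = 5.444

Forward pass:
ES_A = 0; EF_A = 8
ES_B = 0; EF_B = 12
ES_C = 0; EF_C = 10
ES_D = max(EF_A=8, EF_B=12) = 12; EF_D = 12+15 = 27
ES_E = 8; EF_E = 8+5 = 13
ES_F = 12; EF_F = 12+13 = 25
ES_G = max(EF_A=8, EF_C=10) = 10; EF_G = 10+13 = 23
ES_H = max(EF_A=8, EF_C=10) = 10; EF_H = 10+7 = 17
ES_I = 17; EF_I = 17+9 = 26
ES_J = max(EF_D=27, EF_E=13, EF_F=25, EF_G=23, EF_I=26) = 27; EF_J = 27+4 = 31
Expected project duration μ = 31 days. Critical path: B → D → J.

Variance along critical path = 5.444 + 2.778 + 5.444 = 13.667; σ = √13.667 = 3.697 days.
Z = (37 − 31) / 3.697 = 1.623
P(T ≤ 37) = Φ(1.623) ≈ 0.948

0.948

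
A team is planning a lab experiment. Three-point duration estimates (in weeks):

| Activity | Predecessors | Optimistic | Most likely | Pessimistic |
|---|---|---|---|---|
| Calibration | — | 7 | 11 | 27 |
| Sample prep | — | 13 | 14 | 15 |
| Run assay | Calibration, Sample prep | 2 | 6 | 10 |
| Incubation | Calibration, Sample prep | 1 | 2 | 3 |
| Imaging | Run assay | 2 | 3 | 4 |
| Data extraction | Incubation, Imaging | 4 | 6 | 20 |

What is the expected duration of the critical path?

31 weeks

te_Calibration = (7 + 4·11 + 27)/6 = 78/6 = 13
te_Sample prep = (13 + 4·14 + 15)/6 = 84/6 = 14
te_Run assay = (2 + 4·6 + 10)/6 = 36/6 = 6
te_Incubation = (1 + 4·2 + 3)/6 = 12/6 = 2
te_Imaging = (2 + 4·3 + 4)/6 = 18/6 = 3
te_Data extraction = (4 + 4·6 + 20)/6 = 48/6 = 8

Forward pass:
ES_Calibration = 0; EF_Calibration = 13
ES_Sample prep = 0; EF_Sample prep = 14
ES_Run assay = max(EF_Calibration=13, EF_Sample prep=14) = 14; EF_Run assay = 14+6 = 20
ES_Incubation = max(EF_Calibration=13, EF_Sample prep=14) = 14; EF_Incubation = 14+2 = 16
ES_Imaging = 20; EF_Imaging = 20+3 = 23
ES_Data extraction = max(EF_Incubation=16, EF_Imaging=23) = 23; EF_Data extraction = 23+8 = 31
Expected project duration μ = 31 weeks. Critical path: Sample prep → Run assay → Imaging → Data extraction.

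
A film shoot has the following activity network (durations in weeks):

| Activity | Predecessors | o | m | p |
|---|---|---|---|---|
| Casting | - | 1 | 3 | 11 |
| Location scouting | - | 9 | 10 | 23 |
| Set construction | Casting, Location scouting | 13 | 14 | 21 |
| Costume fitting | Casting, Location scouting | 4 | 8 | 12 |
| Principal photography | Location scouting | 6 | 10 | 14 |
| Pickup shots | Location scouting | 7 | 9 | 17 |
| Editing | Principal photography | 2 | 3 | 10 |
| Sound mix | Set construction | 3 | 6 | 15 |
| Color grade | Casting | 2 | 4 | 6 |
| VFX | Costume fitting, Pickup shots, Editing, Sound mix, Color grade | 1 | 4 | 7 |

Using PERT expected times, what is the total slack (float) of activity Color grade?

26 weeks

te_Casting = (1 + 4·3 + 11)/6 = 24/6 = 4
te_Location scouting = (9 + 4·10 + 23)/6 = 72/6 = 12
te_Set construction = (13 + 4·14 + 21)/6 = 90/6 = 15
te_Costume fitting = (4 + 4·8 + 12)/6 = 48/6 = 8
te_Principal photography = (6 + 4·10 + 14)/6 = 60/6 = 10
te_Pickup shots = (7 + 4·9 + 17)/6 = 60/6 = 10
te_Editing = (2 + 4·3 + 10)/6 = 24/6 = 4
te_Sound mix = (3 + 4·6 + 15)/6 = 42/6 = 7
te_Color grade = (2 + 4·4 + 6)/6 = 24/6 = 4
te_VFX = (1 + 4·4 + 7)/6 = 24/6 = 4

Forward pass:
ES_Casting = 0; EF_Casting = 4
ES_Location scouting = 0; EF_Location scouting = 12
ES_Set construction = max(EF_Casting=4, EF_Location scouting=12) = 12; EF_Set construction = 12+15 = 27
ES_Costume fitting = max(EF_Casting=4, EF_Location scouting=12) = 12; EF_Costume fitting = 12+8 = 20
ES_Principal photography = 12; EF_Principal photography = 12+10 = 22
ES_Pickup shots = 12; EF_Pickup shots = 12+10 = 22
ES_Editing = 22; EF_Editing = 22+4 = 26
ES_Sound mix = 27; EF_Sound mix = 27+7 = 34
ES_Color grade = 4; EF_Color grade = 4+4 = 8
ES_VFX = max(EF_Costume fitting=20, EF_Pickup shots=22, EF_Editing=26, EF_Sound mix=34, EF_Color grade=8) = 34; EF_VFX = 34+4 = 38
Expected project duration μ = 38 weeks. Critical path: Location scouting → Set construction → Sound mix → VFX.

Backward pass:
LF_VFX = 38; LS_VFX = 38−4 = 34
LF_Color grade = LS_VFX = 34; LS_Color grade = 34−4 = 30
LF_Sound mix = LS_VFX = 34; LS_Sound mix = 34−7 = 27
LF_Editing = LS_VFX = 34; LS_Editing = 34−4 = 30
LF_Pickup shots = LS_VFX = 34; LS_Pickup shots = 34−10 = 24
LF_Principal photography = LS_Editing = 30; LS_Principal photography = 30−10 = 20
LF_Costume fitting = LS_VFX = 34; LS_Costume fitting = 34−8 = 26
LF_Set construction = LS_Sound mix = 27; LS_Set construction = 27−15 = 12
LF_Location scouting = min(LS_Set construction=12, LS_Costume fitting=26, LS_Principal photography=20, LS_Pickup shots=24) = 12; LS_Location scouting = 12−12 = 0
LF_Casting = min(LS_Set construction=12, LS_Costume fitting=26, LS_Color grade=30) = 12; LS_Casting = 12−4 = 8
Slack_Color grade = LS_Color grade − ES_Color grade = 30 − 4 = 26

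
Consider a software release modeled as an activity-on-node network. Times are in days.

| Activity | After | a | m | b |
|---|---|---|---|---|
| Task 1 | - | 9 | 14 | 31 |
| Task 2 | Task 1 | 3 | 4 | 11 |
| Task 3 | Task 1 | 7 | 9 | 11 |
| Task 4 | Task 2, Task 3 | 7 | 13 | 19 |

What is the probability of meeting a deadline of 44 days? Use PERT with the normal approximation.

0.922

te_Task 1 = (9 + 4·14 + 31)/6 = 96/6 = 16; σ²_Task 1 = ((31−9)/6)² = 13.444
te_Task 2 = (3 + 4·4 + 11)/6 = 30/6 = 5; σ²_Task 2 = ((11−3)/6)² = 1.778
te_Task 3 = (7 + 4·9 + 11)/6 = 54/6 = 9; σ²_Task 3 = ((11−7)/6)² = 0.444
te_Task 4 = (7 + 4·13 + 19)/6 = 78/6 = 13; σ²_Task 4 = ((19−7)/6)² = 4.000

Forward pass:
ES_Task 1 = 0; EF_Task 1 = 16
ES_Task 2 = 16; EF_Task 2 = 16+5 = 21
ES_Task 3 = 16; EF_Task 3 = 16+9 = 25
ES_Task 4 = max(EF_Task 2=21, EF_Task 3=25) = 25; EF_Task 4 = 25+13 = 38
Expected project duration μ = 38 days. Critical path: Task 1 → Task 3 → Task 4.

Variance along critical path = 13.444 + 0.444 + 4.000 = 17.889; σ = √17.889 = 4.230 days.
Z = (44 − 38) / 4.230 = 1.419
P(T ≤ 44) = Φ(1.419) ≈ 0.922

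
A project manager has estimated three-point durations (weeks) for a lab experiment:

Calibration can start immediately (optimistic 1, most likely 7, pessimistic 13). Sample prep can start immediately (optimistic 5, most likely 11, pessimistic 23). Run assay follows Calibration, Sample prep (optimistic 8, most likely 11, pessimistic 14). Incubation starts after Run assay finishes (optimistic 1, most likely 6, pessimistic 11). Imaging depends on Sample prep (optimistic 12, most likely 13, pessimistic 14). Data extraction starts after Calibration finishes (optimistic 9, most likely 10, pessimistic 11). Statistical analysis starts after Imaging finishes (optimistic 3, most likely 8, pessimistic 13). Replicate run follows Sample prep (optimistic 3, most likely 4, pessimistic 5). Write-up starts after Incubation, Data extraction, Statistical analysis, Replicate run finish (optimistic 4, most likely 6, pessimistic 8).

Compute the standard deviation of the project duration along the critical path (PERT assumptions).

te_Calibration = (1 + 4·7 + 13)/6 = 42/6 = 7; σ²_Calibration = ((13−1)/6)² = 4.000
te_Sample prep = (5 + 4·11 + 23)/6 = 72/6 = 12; σ²_Sample prep = ((23−5)/6)² = 9.000
te_Run assay = (8 + 4·11 + 14)/6 = 66/6 = 11; σ²_Run assay = ((14−8)/6)² = 1.000
te_Incubation = (1 + 4·6 + 11)/6 = 36/6 = 6; σ²_Incubation = ((11−1)/6)² = 2.778
te_Imaging = (12 + 4·13 + 14)/6 = 78/6 = 13; σ²_Imaging = ((14−12)/6)² = 0.111
te_Data extraction = (9 + 4·10 + 11)/6 = 60/6 = 10; σ²_Data extraction = ((11−9)/6)² = 0.111
te_Statistical analysis = (3 + 4·8 + 13)/6 = 48/6 = 8; σ²_Statistical analysis = ((13−3)/6)² = 2.778
te_Replicate run = (3 + 4·4 + 5)/6 = 24/6 = 4; σ²_Replicate run = ((5−3)/6)² = 0.111
te_Write-up = (4 + 4·6 + 8)/6 = 36/6 = 6; σ²_Write-up = ((8−4)/6)² = 0.444

Forward pass:
ES_Calibration = 0; EF_Calibration = 7
ES_Sample prep = 0; EF_Sample prep = 12
ES_Run assay = max(EF_Calibration=7, EF_Sample prep=12) = 12; EF_Run assay = 12+11 = 23
ES_Incubation = 23; EF_Incubation = 23+6 = 29
ES_Imaging = 12; EF_Imaging = 12+13 = 25
ES_Data extraction = 7; EF_Data extraction = 7+10 = 17
ES_Statistical analysis = 25; EF_Statistical analysis = 25+8 = 33
ES_Replicate run = 12; EF_Replicate run = 12+4 = 16
ES_Write-up = max(EF_Incubation=29, EF_Data extraction=17, EF_Statistical analysis=33, EF_Replicate run=16) = 33; EF_Write-up = 33+6 = 39
Expected project duration μ = 39 weeks. Critical path: Sample prep → Imaging → Statistical analysis → Write-up.

Variance along critical path = 9.000 + 0.111 + 2.778 + 0.444 = 12.333
σ = √12.333 = 3.512 weeks

3.51 weeks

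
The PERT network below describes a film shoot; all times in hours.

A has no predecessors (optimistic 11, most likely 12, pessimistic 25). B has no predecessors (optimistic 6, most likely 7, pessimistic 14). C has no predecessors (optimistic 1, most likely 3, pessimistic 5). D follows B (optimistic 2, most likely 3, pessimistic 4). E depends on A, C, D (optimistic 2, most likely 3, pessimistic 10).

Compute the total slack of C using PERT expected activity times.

te_A = (11 + 4·12 + 25)/6 = 84/6 = 14
te_B = (6 + 4·7 + 14)/6 = 48/6 = 8
te_C = (1 + 4·3 + 5)/6 = 18/6 = 3
te_D = (2 + 4·3 + 4)/6 = 18/6 = 3
te_E = (2 + 4·3 + 10)/6 = 24/6 = 4

Forward pass:
ES_A = 0; EF_A = 14
ES_B = 0; EF_B = 8
ES_C = 0; EF_C = 3
ES_D = 8; EF_D = 8+3 = 11
ES_E = max(EF_A=14, EF_C=3, EF_D=11) = 14; EF_E = 14+4 = 18
Expected project duration μ = 18 hours. Critical path: A → E.

Backward pass:
LF_E = 18; LS_E = 18−4 = 14
LF_D = LS_E = 14; LS_D = 14−3 = 11
LF_C = LS_E = 14; LS_C = 14−3 = 11
LF_B = LS_D = 11; LS_B = 11−8 = 3
LF_A = LS_E = 14; LS_A = 14−14 = 0
Slack_C = LS_C − ES_C = 11 − 0 = 11

11 hours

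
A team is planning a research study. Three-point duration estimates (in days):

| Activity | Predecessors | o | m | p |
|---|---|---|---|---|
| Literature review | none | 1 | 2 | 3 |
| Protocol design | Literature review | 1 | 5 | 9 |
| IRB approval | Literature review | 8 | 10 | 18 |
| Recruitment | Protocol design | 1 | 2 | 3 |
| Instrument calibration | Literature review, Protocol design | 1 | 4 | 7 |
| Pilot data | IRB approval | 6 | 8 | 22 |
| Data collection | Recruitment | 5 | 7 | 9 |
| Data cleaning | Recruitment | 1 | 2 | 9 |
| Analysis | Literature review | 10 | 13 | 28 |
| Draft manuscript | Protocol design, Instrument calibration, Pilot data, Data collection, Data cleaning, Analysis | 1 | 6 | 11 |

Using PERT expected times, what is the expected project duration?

te_Literature review = (1 + 4·2 + 3)/6 = 12/6 = 2
te_Protocol design = (1 + 4·5 + 9)/6 = 30/6 = 5
te_IRB approval = (8 + 4·10 + 18)/6 = 66/6 = 11
te_Recruitment = (1 + 4·2 + 3)/6 = 12/6 = 2
te_Instrument calibration = (1 + 4·4 + 7)/6 = 24/6 = 4
te_Pilot data = (6 + 4·8 + 22)/6 = 60/6 = 10
te_Data collection = (5 + 4·7 + 9)/6 = 42/6 = 7
te_Data cleaning = (1 + 4·2 + 9)/6 = 18/6 = 3
te_Analysis = (10 + 4·13 + 28)/6 = 90/6 = 15
te_Draft manuscript = (1 + 4·6 + 11)/6 = 36/6 = 6

Forward pass:
ES_Literature review = 0; EF_Literature review = 2
ES_Protocol design = 2; EF_Protocol design = 2+5 = 7
ES_IRB approval = 2; EF_IRB approval = 2+11 = 13
ES_Recruitment = 7; EF_Recruitment = 7+2 = 9
ES_Instrument calibration = max(EF_Literature review=2, EF_Protocol design=7) = 7; EF_Instrument calibration = 7+4 = 11
ES_Pilot data = 13; EF_Pilot data = 13+10 = 23
ES_Data collection = 9; EF_Data collection = 9+7 = 16
ES_Data cleaning = 9; EF_Data cleaning = 9+3 = 12
ES_Analysis = 2; EF_Analysis = 2+15 = 17
ES_Draft manuscript = max(EF_Protocol design=7, EF_Instrument calibration=11, EF_Pilot data=23, EF_Data collection=16, EF_Data cleaning=12, EF_Analysis=17) = 23; EF_Draft manuscript = 23+6 = 29
Expected project duration μ = 29 days. Critical path: Literature review → IRB approval → Pilot data → Draft manuscript.

29 days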